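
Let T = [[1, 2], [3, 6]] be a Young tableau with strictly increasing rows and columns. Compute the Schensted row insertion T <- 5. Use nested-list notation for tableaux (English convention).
5 is larger than every entry of row 1, so it is appended to row 1. The new tableau is [[1, 2, 5], [3, 6]].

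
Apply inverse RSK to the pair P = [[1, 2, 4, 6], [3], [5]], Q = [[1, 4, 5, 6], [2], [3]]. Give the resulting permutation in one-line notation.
Reverse the RSK construction: for i from n down to 1, find the cell of Q containing i, remove the entry at that cell from P, and reverse-bump it up through P; the value ejected from row 1 is w(i).

Step i=6: Q has 6 at row 1, column 4; remove that cell from P, ejecting 6. So w(6) = 6. P is now [[1, 2, 4], [3], [5]].
Step i=5: Q has 5 at row 1, column 3; remove that cell from P, ejecting 4. So w(5) = 4. P is now [[1, 2], [3], [5]].
Step i=4: Q has 4 at row 1, column 2; remove that cell from P, ejecting 2. So w(4) = 2. P is now [[1], [3], [5]].
Step i=3: Q has 3 at row 3, column 1; remove 5 from row 3 of P and reverse-bump: 5 enters row 2 and ejects 3; 3 enters row 1 and ejects 1. So w(3) = 1. P is now [[3], [5]].
Step i=2: Q has 2 at row 2, column 1; remove 5 from row 2 of P and reverse-bump: 5 enters row 1 and ejects 3. So w(2) = 3. P is now [[5]].
Step i=1: Q has 1 at row 1, column 1; remove that cell from P, ejecting 5. So w(1) = 5. P is now [].

So w = 5 3 1 2 4 6.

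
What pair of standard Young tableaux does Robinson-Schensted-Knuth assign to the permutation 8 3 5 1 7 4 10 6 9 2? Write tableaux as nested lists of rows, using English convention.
Insert each entry of the permutation into P by Schensted row insertion, recording in Q the position of each new cell.

Insert 8: appended to row 1. P = [[8]].
Insert 3: 3 bumps 8 from row 1; 8 starts row 2. P = [[3], [8]].
Insert 5: appended to row 1. P = [[3, 5], [8]].
Insert 1: 1 bumps 3 from row 1; 3 bumps 8 from row 2; 8 starts row 3. P = [[1, 5], [3], [8]].
Insert 7: appended to row 1. P = [[1, 5, 7], [3], [8]].
Insert 4: 4 bumps 5 from row 1; 5 appends to row 2. P = [[1, 4, 7], [3, 5], [8]].
Insert 10: appended to row 1. P = [[1, 4, 7, 10], [3, 5], [8]].
Insert 6: 6 bumps 7 from row 1; 7 appends to row 2. P = [[1, 4, 6, 10], [3, 5, 7], [8]].
Insert 9: 9 bumps 10 from row 1; 10 appends to row 2. P = [[1, 4, 6, 9], [3, 5, 7, 10], [8]].
Insert 2: 2 bumps 4 from row 1; 4 bumps 5 from row 2; 5 bumps 8 from row 3; 8 starts row 4. P = [[1, 2, 6, 9], [3, 4, 7, 10], [5], [8]].

So P = [[1, 2, 6, 9], [3, 4, 7, 10], [5], [8]], Q = [[1, 3, 5, 7], [2, 6, 8, 9], [4], [10]].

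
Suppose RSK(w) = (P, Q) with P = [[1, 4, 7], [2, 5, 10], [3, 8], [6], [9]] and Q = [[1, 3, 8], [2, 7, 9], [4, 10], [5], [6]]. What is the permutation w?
9 6 8 3 2 1 5 10 7 4

Reverse the RSK construction: for i from n down to 1, find the cell of Q containing i, remove the entry at that cell from P, and reverse-bump it up through P; the value ejected from row 1 is w(i).

Step i=10: Q has 10 at row 3, column 2; remove 8 from row 3 of P and reverse-bump: 8 enters row 2 and ejects 5; 5 enters row 1 and ejects 4. So w(10) = 4. P is now [[1, 5, 7], [2, 8, 10], [3], [6], [9]].
Step i=9: Q has 9 at row 2, column 3; remove 10 from row 2 of P and reverse-bump: 10 enters row 1 and ejects 7. So w(9) = 7. P is now [[1, 5, 10], [2, 8], [3], [6], [9]].
Step i=8: Q has 8 at row 1, column 3; remove that cell from P, ejecting 10. So w(8) = 10. P is now [[1, 5], [2, 8], [3], [6], [9]].
Step i=7: Q has 7 at row 2, column 2; remove 8 from row 2 of P and reverse-bump: 8 enters row 1 and ejects 5. So w(7) = 5. P is now [[1, 8], [2], [3], [6], [9]].
Step i=6: Q has 6 at row 5, column 1; remove 9 from row 5 of P and reverse-bump: 9 enters row 4 and ejects 6; 6 enters row 3 and ejects 3; 3 enters row 2 and ejects 2; 2 enters row 1 and ejects 1. So w(6) = 1. P is now [[2, 8], [3], [6], [9]].
Step i=5: Q has 5 at row 4, column 1; remove 9 from row 4 of P and reverse-bump: 9 enters row 3 and ejects 6; 6 enters row 2 and ejects 3; 3 enters row 1 and ejects 2. So w(5) = 2. P is now [[3, 8], [6], [9]].
Step i=4: Q has 4 at row 3, column 1; remove 9 from row 3 of P and reverse-bump: 9 enters row 2 and ejects 6; 6 enters row 1 and ejects 3. So w(4) = 3. P is now [[6, 8], [9]].
Step i=3: Q has 3 at row 1, column 2; remove that cell from P, ejecting 8. So w(3) = 8. P is now [[6], [9]].
Step i=2: Q has 2 at row 2, column 1; remove 9 from row 2 of P and reverse-bump: 9 enters row 1 and ejects 6. So w(2) = 6. P is now [[9]].
Step i=1: Q has 1 at row 1, column 1; remove that cell from P, ejecting 9. So w(1) = 9. P is now [].

So w = 9 6 8 3 2 1 5 10 7 4.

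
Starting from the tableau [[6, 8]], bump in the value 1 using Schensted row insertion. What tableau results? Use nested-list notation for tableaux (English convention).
In row 1, 1 replaces 6 (the leftmost entry greater than 1); 6 is bumped to row 2. 6 starts a new row 2. The new tableau is [[1, 8], [6]].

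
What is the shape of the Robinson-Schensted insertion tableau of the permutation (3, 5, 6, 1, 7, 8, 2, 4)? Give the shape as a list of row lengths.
Row-insert each entry into an empty tableau.

After inserting 3: P = [[3]].
After inserting 5: P = [[3, 5]].
After inserting 6: P = [[3, 5, 6]].
After inserting 1: P = [[1, 5, 6], [3]].
After inserting 7: P = [[1, 5, 6, 7], [3]].
After inserting 8: P = [[1, 5, 6, 7, 8], [3]].
After inserting 2: P = [[1, 2, 6, 7, 8], [3, 5]].
After inserting 4: P = [[1, 2, 4, 7, 8], [3, 5, 6]].

The final insertion tableau P = [[1, 2, 4, 7, 8], [3, 5, 6]] has shape [5, 3].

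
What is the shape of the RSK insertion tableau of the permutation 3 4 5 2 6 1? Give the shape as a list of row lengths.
Row-insert each entry into an empty tableau.

After inserting 3: P = [[3]].
After inserting 4: P = [[3, 4]].
After inserting 5: P = [[3, 4, 5]].
After inserting 2: P = [[2, 4, 5], [3]].
After inserting 6: P = [[2, 4, 5, 6], [3]].
After inserting 1: P = [[1, 4, 5, 6], [2], [3]].

The final insertion tableau P = [[1, 4, 5, 6], [2], [3]] has shape [4, 1, 1].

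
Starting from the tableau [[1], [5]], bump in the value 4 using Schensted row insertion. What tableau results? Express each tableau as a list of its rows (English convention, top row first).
[[1, 4], [5]]

4 is larger than every entry of row 1, so it is appended to row 1. The new tableau is [[1, 4], [5]].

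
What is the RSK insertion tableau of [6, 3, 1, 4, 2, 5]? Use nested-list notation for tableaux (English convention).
Insert 6: appended to row 1. P = [[6]].
Insert 3: 3 bumps 6 from row 1; 6 starts row 2. P = [[3], [6]].
Insert 1: 1 bumps 3 from row 1; 3 bumps 6 from row 2; 6 starts row 3. P = [[1], [3], [6]].
Insert 4: appended to row 1. P = [[1, 4], [3], [6]].
Insert 2: 2 bumps 4 from row 1; 4 appends to row 2. P = [[1, 2], [3, 4], [6]].
Insert 5: appended to row 1. P = [[1, 2, 5], [3, 4], [6]].

So P = [[1, 2, 5], [3, 4], [6]].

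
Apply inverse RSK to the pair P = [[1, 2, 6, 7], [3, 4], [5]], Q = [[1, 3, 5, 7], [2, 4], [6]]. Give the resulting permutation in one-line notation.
3 1 5 4 6 2 7

Reverse the RSK construction: for i from n down to 1, find the cell of Q containing i, remove the entry at that cell from P, and reverse-bump it up through P; the value ejected from row 1 is w(i).

Step i=7: Q has 7 at row 1, column 4; remove that cell from P, ejecting 7. So w(7) = 7. P is now [[1, 2, 6], [3, 4], [5]].
Step i=6: Q has 6 at row 3, column 1; remove 5 from row 3 of P and reverse-bump: 5 enters row 2 and ejects 4; 4 enters row 1 and ejects 2. So w(6) = 2. P is now [[1, 4, 6], [3, 5]].
Step i=5: Q has 5 at row 1, column 3; remove that cell from P, ejecting 6. So w(5) = 6. P is now [[1, 4], [3, 5]].
Step i=4: Q has 4 at row 2, column 2; remove 5 from row 2 of P and reverse-bump: 5 enters row 1 and ejects 4. So w(4) = 4. P is now [[1, 5], [3]].
Step i=3: Q has 3 at row 1, column 2; remove that cell from P, ejecting 5. So w(3) = 5. P is now [[1], [3]].
Step i=2: Q has 2 at row 2, column 1; remove 3 from row 2 of P and reverse-bump: 3 enters row 1 and ejects 1. So w(2) = 1. P is now [[3]].
Step i=1: Q has 1 at row 1, column 1; remove that cell from P, ejecting 3. So w(1) = 3. P is now [].

So w = 3 1 5 4 6 2 7.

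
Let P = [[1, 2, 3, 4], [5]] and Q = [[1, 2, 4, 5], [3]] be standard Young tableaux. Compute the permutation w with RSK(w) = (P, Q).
Reverse the RSK construction: for i from n down to 1, find the cell of Q containing i, remove the entry at that cell from P, and reverse-bump it up through P; the value ejected from row 1 is w(i).

Step i=5: Q has 5 at row 1, column 4; remove that cell from P, ejecting 4. So w(5) = 4. P is now [[1, 2, 3], [5]].
Step i=4: Q has 4 at row 1, column 3; remove that cell from P, ejecting 3. So w(4) = 3. P is now [[1, 2], [5]].
Step i=3: Q has 3 at row 2, column 1; remove 5 from row 2 of P and reverse-bump: 5 enters row 1 and ejects 2. So w(3) = 2. P is now [[1, 5]].
Step i=2: Q has 2 at row 1, column 2; remove that cell from P, ejecting 5. So w(2) = 5. P is now [[1]].
Step i=1: Q has 1 at row 1, column 1; remove that cell from P, ejecting 1. So w(1) = 1. P is now [].

So w = 1 5 2 3 4.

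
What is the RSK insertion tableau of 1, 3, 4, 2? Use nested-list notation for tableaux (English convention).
Insert 1: appended to row 1. P = [[1]].
Insert 3: appended to row 1. P = [[1, 3]].
Insert 4: appended to row 1. P = [[1, 3, 4]].
Insert 2: 2 bumps 3 from row 1; 3 starts row 2. P = [[1, 2, 4], [3]].

So P = [[1, 2, 4], [3]].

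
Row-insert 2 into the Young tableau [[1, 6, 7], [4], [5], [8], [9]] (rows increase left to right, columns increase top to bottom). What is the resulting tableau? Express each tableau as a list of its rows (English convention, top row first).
[[1, 2, 7], [4, 6], [5], [8], [9]]

In row 1, 2 replaces 6 (the leftmost entry greater than 2); 6 is bumped to row 2. 6 is appended to row 2. The new tableau is [[1, 2, 7], [4, 6], [5], [8], [9]].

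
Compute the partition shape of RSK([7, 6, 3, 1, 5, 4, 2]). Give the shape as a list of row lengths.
RSK row insertion gives P = [[1, 2], [3, 4], [5], [6], [7]], which has shape [2, 2, 1, 1, 1].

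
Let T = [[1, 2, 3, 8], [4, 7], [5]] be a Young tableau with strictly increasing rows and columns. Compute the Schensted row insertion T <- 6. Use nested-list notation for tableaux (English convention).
In row 1, 6 replaces 8 (the leftmost entry greater than 6); 8 is bumped to row 2. 8 is appended to row 2. The new tableau is [[1, 2, 3, 6], [4, 7, 8], [5]].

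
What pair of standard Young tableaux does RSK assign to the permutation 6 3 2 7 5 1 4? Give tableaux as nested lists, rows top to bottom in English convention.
P = [[1, 4], [2, 5], [3, 7], [6]], Q = [[1, 4], [2, 5], [3, 7], [6]]

Insert each entry of the permutation into P by Schensted row insertion, recording in Q the position of each new cell.

After inserting 6: P = [[6]].
After inserting 3: P = [[3], [6]].
After inserting 2: P = [[2], [3], [6]].
After inserting 7: P = [[2, 7], [3], [6]].
After inserting 5: P = [[2, 5], [3, 7], [6]].
After inserting 1: P = [[1, 5], [2, 7], [3], [6]].
After inserting 4: P = [[1, 4], [2, 5], [3, 7], [6]].

So P = [[1, 4], [2, 5], [3, 7], [6]], Q = [[1, 4], [2, 5], [3, 7], [6]].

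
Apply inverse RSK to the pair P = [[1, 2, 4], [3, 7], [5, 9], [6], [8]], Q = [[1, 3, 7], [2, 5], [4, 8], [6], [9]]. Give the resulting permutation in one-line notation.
Reverse the RSK construction: for i from n down to 1, find the cell of Q containing i, remove the entry at that cell from P, and reverse-bump it up through P; the value ejected from row 1 is w(i).

Step i=9: Q has 9 at row 5, column 1; remove 8 from row 5 of P and reverse-bump: 8 enters row 4 and ejects 6; 6 enters row 3 and ejects 5; 5 enters row 2 and ejects 3; 3 enters row 1 and ejects 2. So w(9) = 2. P is now [[1, 3, 4], [5, 7], [6, 9], [8]].
Step i=8: Q has 8 at row 3, column 2; remove 9 from row 3 of P and reverse-bump: 9 enters row 2 and ejects 7; 7 enters row 1 and ejects 4. So w(8) = 4. P is now [[1, 3, 7], [5, 9], [6], [8]].
Step i=7: Q has 7 at row 1, column 3; remove that cell from P, ejecting 7. So w(7) = 7. P is now [[1, 3], [5, 9], [6], [8]].
Step i=6: Q has 6 at row 4, column 1; remove 8 from row 4 of P and reverse-bump: 8 enters row 3 and ejects 6; 6 enters row 2 and ejects 5; 5 enters row 1 and ejects 3. So w(6) = 3. P is now [[1, 5], [6, 9], [8]].
Step i=5: Q has 5 at row 2, column 2; remove 9 from row 2 of P and reverse-bump: 9 enters row 1 and ejects 5. So w(5) = 5. P is now [[1, 9], [6], [8]].
Step i=4: Q has 4 at row 3, column 1; remove 8 from row 3 of P and reverse-bump: 8 enters row 2 and ejects 6; 6 enters row 1 and ejects 1. So w(4) = 1. P is now [[6, 9], [8]].
Step i=3: Q has 3 at row 1, column 2; remove that cell from P, ejecting 9. So w(3) = 9. P is now [[6], [8]].
Step i=2: Q has 2 at row 2, column 1; remove 8 from row 2 of P and reverse-bump: 8 enters row 1 and ejects 6. So w(2) = 6. P is now [[8]].
Step i=1: Q has 1 at row 1, column 1; remove that cell from P, ejecting 8. So w(1) = 8. P is now [].

So w = 8 6 9 1 5 3 7 4 2.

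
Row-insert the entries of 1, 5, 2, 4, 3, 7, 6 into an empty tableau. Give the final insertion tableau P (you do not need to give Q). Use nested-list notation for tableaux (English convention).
P = [[1, 2, 3, 6], [4, 7], [5]]

Insert 1: appended to row 1. P = [[1]].
Insert 5: appended to row 1. P = [[1, 5]].
Insert 2: 2 bumps 5 from row 1; 5 starts row 2. P = [[1, 2], [5]].
Insert 4: appended to row 1. P = [[1, 2, 4], [5]].
Insert 3: 3 bumps 4 from row 1; 4 bumps 5 from row 2; 5 starts row 3. P = [[1, 2, 3], [4], [5]].
Insert 7: appended to row 1. P = [[1, 2, 3, 7], [4], [5]].
Insert 6: 6 bumps 7 from row 1; 7 appends to row 2. P = [[1, 2, 3, 6], [4, 7], [5]].

So P = [[1, 2, 3, 6], [4, 7], [5]].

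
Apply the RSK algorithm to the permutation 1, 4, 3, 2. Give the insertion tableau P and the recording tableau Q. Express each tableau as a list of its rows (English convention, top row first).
P = [[1, 2], [3], [4]], Q = [[1, 2], [3], [4]]

Insert each entry of the permutation into P by Schensted row insertion, recording in Q the position of each new cell.

Insert 1: appended to row 1. P = [[1]].
Insert 4: appended to row 1. P = [[1, 4]].
Insert 3: 3 bumps 4 from row 1; 4 starts row 2. P = [[1, 3], [4]].
Insert 2: 2 bumps 3 from row 1; 3 bumps 4 from row 2; 4 starts row 3. P = [[1, 2], [3], [4]].

So P = [[1, 2], [3], [4]], Q = [[1, 2], [3], [4]].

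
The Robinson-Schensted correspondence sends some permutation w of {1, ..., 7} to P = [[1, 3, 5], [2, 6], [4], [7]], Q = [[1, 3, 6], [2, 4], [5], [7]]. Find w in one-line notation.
4 2 7 6 3 5 1

Reverse RSK: for i = n, n-1, ..., 1, locate i in Q, remove the corresponding corner cell from P, and reverse-bump its entry up through P; the value ejected from row 1 is w(i).

So w = 4 2 7 6 3 5 1.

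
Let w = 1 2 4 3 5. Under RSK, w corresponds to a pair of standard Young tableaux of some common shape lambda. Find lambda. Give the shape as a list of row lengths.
Row-insert each entry into an empty tableau.

After inserting 1: P = [[1]].
After inserting 2: P = [[1, 2]].
After inserting 4: P = [[1, 2, 4]].
After inserting 3: P = [[1, 2, 3], [4]].
After inserting 5: P = [[1, 2, 3, 5], [4]].

The final insertion tableau P = [[1, 2, 3, 5], [4]] has shape [4, 1].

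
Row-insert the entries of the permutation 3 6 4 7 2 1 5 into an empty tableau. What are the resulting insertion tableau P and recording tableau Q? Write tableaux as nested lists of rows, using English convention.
P = [[1, 4, 5], [2, 7], [3], [6]], Q = [[1, 2, 4], [3, 7], [5], [6]]

Insert each entry of the permutation into P by Schensted row insertion, recording in Q the position of each new cell.

After inserting 3: P = [[3]].
After inserting 6: P = [[3, 6]].
After inserting 4: P = [[3, 4], [6]].
After inserting 7: P = [[3, 4, 7], [6]].
After inserting 2: P = [[2, 4, 7], [3], [6]].
After inserting 1: P = [[1, 4, 7], [2], [3], [6]].
After inserting 5: P = [[1, 4, 5], [2, 7], [3], [6]].

So P = [[1, 4, 5], [2, 7], [3], [6]], Q = [[1, 2, 4], [3, 7], [5], [6]].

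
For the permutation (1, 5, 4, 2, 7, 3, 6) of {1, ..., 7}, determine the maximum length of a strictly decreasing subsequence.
3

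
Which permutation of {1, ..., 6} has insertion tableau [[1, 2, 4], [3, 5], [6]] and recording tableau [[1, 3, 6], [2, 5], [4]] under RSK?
6 3 5 1 2 4

Reverse the RSK construction: for i from n down to 1, find the cell of Q containing i, remove the entry at that cell from P, and reverse-bump it up through P; the value ejected from row 1 is w(i).

Step i=6: Q has 6 at row 1, column 3; remove that cell from P, ejecting 4. So w(6) = 4. P is now [[1, 2], [3, 5], [6]].
Step i=5: Q has 5 at row 2, column 2; remove 5 from row 2 of P and reverse-bump: 5 enters row 1 and ejects 2. So w(5) = 2. P is now [[1, 5], [3], [6]].
Step i=4: Q has 4 at row 3, column 1; remove 6 from row 3 of P and reverse-bump: 6 enters row 2 and ejects 3; 3 enters row 1 and ejects 1. So w(4) = 1. P is now [[3, 5], [6]].
Step i=3: Q has 3 at row 1, column 2; remove that cell from P, ejecting 5. So w(3) = 5. P is now [[3], [6]].
Step i=2: Q has 2 at row 2, column 1; remove 6 from row 2 of P and reverse-bump: 6 enters row 1 and ejects 3. So w(2) = 3. P is now [[6]].
Step i=1: Q has 1 at row 1, column 1; remove that cell from P, ejecting 6. So w(1) = 6. P is now [].

So w = 6 3 5 1 2 4.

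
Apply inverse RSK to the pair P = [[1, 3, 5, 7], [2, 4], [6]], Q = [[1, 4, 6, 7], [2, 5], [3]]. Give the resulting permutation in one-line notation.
Reverse the RSK construction: for i from n down to 1, find the cell of Q containing i, remove the entry at that cell from P, and reverse-bump it up through P; the value ejected from row 1 is w(i).

Step i=7: Q has 7 at row 1, column 4; remove that cell from P, ejecting 7. So w(7) = 7. P is now [[1, 3, 5], [2, 4], [6]].
Step i=6: Q has 6 at row 1, column 3; remove that cell from P, ejecting 5. So w(6) = 5. P is now [[1, 3], [2, 4], [6]].
Step i=5: Q has 5 at row 2, column 2; remove 4 from row 2 of P and reverse-bump: 4 enters row 1 and ejects 3. So w(5) = 3. P is now [[1, 4], [2], [6]].
Step i=4: Q has 4 at row 1, column 2; remove that cell from P, ejecting 4. So w(4) = 4. P is now [[1], [2], [6]].
Step i=3: Q has 3 at row 3, column 1; remove 6 from row 3 of P and reverse-bump: 6 enters row 2 and ejects 2; 2 enters row 1 and ejects 1. So w(3) = 1. P is now [[2], [6]].
Step i=2: Q has 2 at row 2, column 1; remove 6 from row 2 of P and reverse-bump: 6 enters row 1 and ejects 2. So w(2) = 2. P is now [[6]].
Step i=1: Q has 1 at row 1, column 1; remove that cell from P, ejecting 6. So w(1) = 6. P is now [].

So w = 6 2 1 4 3 5 7.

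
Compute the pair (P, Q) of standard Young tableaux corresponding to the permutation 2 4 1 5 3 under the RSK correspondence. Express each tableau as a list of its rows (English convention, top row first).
Insert each entry of the permutation into P by Schensted row insertion, recording in Q the position of each new cell.

Insert 2: appended to row 1. P = [[2]].
Insert 4: appended to row 1. P = [[2, 4]].
Insert 1: 1 bumps 2 from row 1; 2 starts row 2. P = [[1, 4], [2]].
Insert 5: appended to row 1. P = [[1, 4, 5], [2]].
Insert 3: 3 bumps 4 from row 1; 4 appends to row 2. P = [[1, 3, 5], [2, 4]].

So P = [[1, 3, 5], [2, 4]], Q = [[1, 2, 4], [3, 5]].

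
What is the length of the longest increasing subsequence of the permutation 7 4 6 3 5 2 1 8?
3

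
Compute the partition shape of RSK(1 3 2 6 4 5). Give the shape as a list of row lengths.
[4, 2]

Row-insert each entry into an empty tableau.

After inserting 1: P = [[1]].
After inserting 3: P = [[1, 3]].
After inserting 2: P = [[1, 2], [3]].
After inserting 6: P = [[1, 2, 6], [3]].
After inserting 4: P = [[1, 2, 4], [3, 6]].
After inserting 5: P = [[1, 2, 4, 5], [3, 6]].

The final insertion tableau P = [[1, 2, 4, 5], [3, 6]] has shape [4, 2].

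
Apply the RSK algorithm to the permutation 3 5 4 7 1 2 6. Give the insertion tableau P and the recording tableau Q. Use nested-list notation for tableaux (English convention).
P = [[1, 2, 6], [3, 4, 7], [5]], Q = [[1, 2, 4], [3, 6, 7], [5]]

Insert each entry of the permutation into P by Schensted row insertion, recording in Q the position of each new cell.

After inserting 3: P = [[3]].
After inserting 5: P = [[3, 5]].
After inserting 4: P = [[3, 4], [5]].
After inserting 7: P = [[3, 4, 7], [5]].
After inserting 1: P = [[1, 4, 7], [3], [5]].
After inserting 2: P = [[1, 2, 7], [3, 4], [5]].
After inserting 6: P = [[1, 2, 6], [3, 4, 7], [5]].

So P = [[1, 2, 6], [3, 4, 7], [5]], Q = [[1, 2, 4], [3, 6, 7], [5]].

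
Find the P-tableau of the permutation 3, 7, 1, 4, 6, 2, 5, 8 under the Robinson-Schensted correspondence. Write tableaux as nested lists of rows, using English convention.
Insert 3: appended to row 1. P = [[3]].
Insert 7: appended to row 1. P = [[3, 7]].
Insert 1: 1 bumps 3 from row 1; 3 starts row 2. P = [[1, 7], [3]].
Insert 4: 4 bumps 7 from row 1; 7 appends to row 2. P = [[1, 4], [3, 7]].
Insert 6: appended to row 1. P = [[1, 4, 6], [3, 7]].
Insert 2: 2 bumps 4 from row 1; 4 bumps 7 from row 2; 7 starts row 3. P = [[1, 2, 6], [3, 4], [7]].
Insert 5: 5 bumps 6 from row 1; 6 appends to row 2. P = [[1, 2, 5], [3, 4, 6], [7]].
Insert 8: appended to row 1. P = [[1, 2, 5, 8], [3, 4, 6], [7]].

So P = [[1, 2, 5, 8], [3, 4, 6], [7]].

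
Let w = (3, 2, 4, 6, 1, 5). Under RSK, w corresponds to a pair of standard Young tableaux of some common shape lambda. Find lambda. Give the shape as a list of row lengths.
Row-insert each entry into an empty tableau.

After inserting 3: P = [[3]].
After inserting 2: P = [[2], [3]].
After inserting 4: P = [[2, 4], [3]].
After inserting 6: P = [[2, 4, 6], [3]].
After inserting 1: P = [[1, 4, 6], [2], [3]].
After inserting 5: P = [[1, 4, 5], [2, 6], [3]].

The final insertion tableau P = [[1, 4, 5], [2, 6], [3]] has shape [3, 2, 1].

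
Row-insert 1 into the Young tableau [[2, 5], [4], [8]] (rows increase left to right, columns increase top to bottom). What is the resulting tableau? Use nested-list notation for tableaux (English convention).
In row 1, 1 replaces 2 (the leftmost entry greater than 1); 2 is bumped to row 2. In row 2, 2 replaces 4 (the leftmost entry greater than 2); 4 is bumped to row 3. In row 3, 4 replaces 8 (the leftmost entry greater than 4); 8 is bumped to row 4. 8 starts a new row 4. The new tableau is [[1, 5], [2], [4], [8]].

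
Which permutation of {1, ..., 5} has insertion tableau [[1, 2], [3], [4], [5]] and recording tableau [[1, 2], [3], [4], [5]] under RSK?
1 5 4 3 2

Reverse the RSK construction: for i from n down to 1, find the cell of Q containing i, remove the entry at that cell from P, and reverse-bump it up through P; the value ejected from row 1 is w(i).

Step i=5: Q has 5 at row 4, column 1; remove 5 from row 4 of P and reverse-bump: 5 enters row 3 and ejects 4; 4 enters row 2 and ejects 3; 3 enters row 1 and ejects 2. So w(5) = 2. P is now [[1, 3], [4], [5]].
Step i=4: Q has 4 at row 3, column 1; remove 5 from row 3 of P and reverse-bump: 5 enters row 2 and ejects 4; 4 enters row 1 and ejects 3. So w(4) = 3. P is now [[1, 4], [5]].
Step i=3: Q has 3 at row 2, column 1; remove 5 from row 2 of P and reverse-bump: 5 enters row 1 and ejects 4. So w(3) = 4. P is now [[1, 5]].
Step i=2: Q has 2 at row 1, column 2; remove that cell from P, ejecting 5. So w(2) = 5. P is now [[1]].
Step i=1: Q has 1 at row 1, column 1; remove that cell from P, ejecting 1. So w(1) = 1. P is now [].

So w = 1 5 4 3 2.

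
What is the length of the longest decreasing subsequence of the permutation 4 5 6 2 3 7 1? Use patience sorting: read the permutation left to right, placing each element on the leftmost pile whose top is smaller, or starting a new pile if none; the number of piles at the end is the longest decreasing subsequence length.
4: new pile. tops = [4]
5: onto pile 1 (replacing 4). tops = [5]
6: onto pile 1 (replacing 5). tops = [6]
2: new pile. tops = [6, 2]
3: onto pile 2 (replacing 2). tops = [6, 3]
7: onto pile 1 (replacing 6). tops = [7, 3]
1: new pile. tops = [7, 3, 1]

3 piles, so the longest decreasing subsequence has length 3.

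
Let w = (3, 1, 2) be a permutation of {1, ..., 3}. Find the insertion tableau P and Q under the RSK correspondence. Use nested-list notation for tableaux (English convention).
P = [[1, 2], [3]], Q = [[1, 3], [2]]

Insert each entry of the permutation into P by Schensted row insertion, recording in Q the position of each new cell.

After inserting 3: P = [[3]].
After inserting 1: P = [[1], [3]].
After inserting 2: P = [[1, 2], [3]].

So P = [[1, 2], [3]], Q = [[1, 3], [2]].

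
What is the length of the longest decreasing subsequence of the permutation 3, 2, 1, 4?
3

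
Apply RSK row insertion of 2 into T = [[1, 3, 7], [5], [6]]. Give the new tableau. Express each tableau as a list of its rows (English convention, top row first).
In row 1, 2 replaces 3 (the leftmost entry greater than 2); 3 is bumped to row 2. In row 2, 3 replaces 5 (the leftmost entry greater than 3); 5 is bumped to row 3. In row 3, 5 replaces 6 (the leftmost entry greater than 5); 6 is bumped to row 4. 6 starts a new row 4. The new tableau is [[1, 2, 7], [3], [5], [6]].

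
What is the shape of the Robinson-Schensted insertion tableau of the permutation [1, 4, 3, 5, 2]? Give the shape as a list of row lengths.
[3, 1, 1]

Row-insert each entry into an empty tableau.

After inserting 1: P = [[1]].
After inserting 4: P = [[1, 4]].
After inserting 3: P = [[1, 3], [4]].
After inserting 5: P = [[1, 3, 5], [4]].
After inserting 2: P = [[1, 2, 5], [3], [4]].

The final insertion tableau P = [[1, 2, 5], [3], [4]] has shape [3, 1, 1].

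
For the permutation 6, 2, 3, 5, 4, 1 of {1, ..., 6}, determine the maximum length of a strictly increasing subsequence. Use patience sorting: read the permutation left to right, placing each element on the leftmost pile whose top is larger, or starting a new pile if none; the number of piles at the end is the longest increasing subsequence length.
6: new pile. tops = [6]
2: onto pile 1 (replacing 6). tops = [2]
3: new pile. tops = [2, 3]
5: new pile. tops = [2, 3, 5]
4: onto pile 3 (replacing 5). tops = [2, 3, 4]
1: onto pile 1 (replacing 2). tops = [1, 3, 4]

3 piles, so the longest increasing subsequence has length 3.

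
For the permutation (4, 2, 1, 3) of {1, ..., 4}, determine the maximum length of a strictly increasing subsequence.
2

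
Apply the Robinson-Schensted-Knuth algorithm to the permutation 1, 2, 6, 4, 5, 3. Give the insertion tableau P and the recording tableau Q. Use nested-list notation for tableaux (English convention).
Insert each entry of the permutation into P by Schensted row insertion, recording in Q the position of each new cell.

Insert 1: appended to row 1. P = [[1]], Q = [[1]].
Insert 2: appended to row 1. P = [[1, 2]], Q = [[1, 2]].
Insert 6: appended to row 1. P = [[1, 2, 6]], Q = [[1, 2, 3]].
Insert 4: 4 bumps 6 from row 1; 6 starts row 2. P = [[1, 2, 4], [6]], Q = [[1, 2, 3], [4]].
Insert 5: appended to row 1. P = [[1, 2, 4, 5], [6]], Q = [[1, 2, 3, 5], [4]].
Insert 3: 3 bumps 4 from row 1; 4 bumps 6 from row 2; 6 starts row 3. P = [[1, 2, 3, 5], [4], [6]], Q = [[1, 2, 3, 5], [4], [6]].

So P = [[1, 2, 3, 5], [4], [6]], Q = [[1, 2, 3, 5], [4], [6]].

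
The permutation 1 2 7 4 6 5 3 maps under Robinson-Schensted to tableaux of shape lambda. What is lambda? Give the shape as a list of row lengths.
[4, 1, 1, 1]

Row-insert each entry into an empty tableau.

After inserting 1: P = [[1]].
After inserting 2: P = [[1, 2]].
After inserting 7: P = [[1, 2, 7]].
After inserting 4: P = [[1, 2, 4], [7]].
After inserting 6: P = [[1, 2, 4, 6], [7]].
After inserting 5: P = [[1, 2, 4, 5], [6], [7]].
After inserting 3: P = [[1, 2, 3, 5], [4], [6], [7]].

The final insertion tableau P = [[1, 2, 3, 5], [4], [6], [7]] has shape [4, 1, 1, 1].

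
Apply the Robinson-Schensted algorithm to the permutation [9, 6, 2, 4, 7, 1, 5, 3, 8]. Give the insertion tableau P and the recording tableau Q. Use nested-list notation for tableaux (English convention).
Insert each entry of the permutation into P by Schensted row insertion, recording in Q the position of each new cell.

Insert 9: appended to row 1. P = [[9]].
Insert 6: 6 bumps 9 from row 1; 9 starts row 2. P = [[6], [9]].
Insert 2: 2 bumps 6 from row 1; 6 bumps 9 from row 2; 9 starts row 3. P = [[2], [6], [9]].
Insert 4: appended to row 1. P = [[2, 4], [6], [9]].
Insert 7: appended to row 1. P = [[2, 4, 7], [6], [9]].
Insert 1: 1 bumps 2 from row 1; 2 bumps 6 from row 2; 6 bumps 9 from row 3; 9 starts row 4. P = [[1, 4, 7], [2], [6], [9]].
Insert 5: 5 bumps 7 from row 1; 7 appends to row 2. P = [[1, 4, 5], [2, 7], [6], [9]].
Insert 3: 3 bumps 4 from row 1; 4 bumps 7 from row 2; 7 appends to row 3. P = [[1, 3, 5], [2, 4], [6, 7], [9]].
Insert 8: appended to row 1. P = [[1, 3, 5, 8], [2, 4], [6, 7], [9]].

So P = [[1, 3, 5, 8], [2, 4], [6, 7], [9]], Q = [[1, 4, 5, 9], [2, 7], [3, 8], [6]].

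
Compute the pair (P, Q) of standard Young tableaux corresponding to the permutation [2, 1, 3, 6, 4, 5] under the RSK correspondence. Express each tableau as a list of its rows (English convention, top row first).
Insert each entry of the permutation into P by Schensted row insertion, recording in Q the position of each new cell.

Insert 2: appended to row 1. P = [[2]], Q = [[1]].
Insert 1: 1 bumps 2 from row 1; 2 starts row 2. P = [[1], [2]], Q = [[1], [2]].
Insert 3: appended to row 1. P = [[1, 3], [2]], Q = [[1, 3], [2]].
Insert 6: appended to row 1. P = [[1, 3, 6], [2]], Q = [[1, 3, 4], [2]].
Insert 4: 4 bumps 6 from row 1; 6 appends to row 2. P = [[1, 3, 4], [2, 6]], Q = [[1, 3, 4], [2, 5]].
Insert 5: appended to row 1. P = [[1, 3, 4, 5], [2, 6]], Q = [[1, 3, 4, 6], [2, 5]].

So P = [[1, 3, 4, 5], [2, 6]], Q = [[1, 3, 4, 6], [2, 5]].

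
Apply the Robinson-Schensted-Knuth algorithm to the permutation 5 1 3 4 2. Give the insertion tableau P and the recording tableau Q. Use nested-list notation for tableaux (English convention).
P = [[1, 2, 4], [3], [5]], Q = [[1, 3, 4], [2], [5]]

Insert each entry of the permutation into P by Schensted row insertion, recording in Q the position of each new cell.

Insert 5: appended to row 1. P = [[5]], Q = [[1]].
Insert 1: 1 bumps 5 from row 1; 5 starts row 2. P = [[1], [5]], Q = [[1], [2]].
Insert 3: appended to row 1. P = [[1, 3], [5]], Q = [[1, 3], [2]].
Insert 4: appended to row 1. P = [[1, 3, 4], [5]], Q = [[1, 3, 4], [2]].
Insert 2: 2 bumps 3 from row 1; 3 bumps 5 from row 2; 5 starts row 3. P = [[1, 2, 4], [3], [5]], Q = [[1, 3, 4], [2], [5]].

So P = [[1, 2, 4], [3], [5]], Q = [[1, 3, 4], [2], [5]].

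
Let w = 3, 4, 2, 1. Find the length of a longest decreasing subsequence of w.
3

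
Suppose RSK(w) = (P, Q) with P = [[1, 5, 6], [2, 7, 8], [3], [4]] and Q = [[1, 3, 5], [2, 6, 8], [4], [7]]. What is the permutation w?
4 3 7 2 8 5 1 6

Reverse the RSK construction: for i from n down to 1, find the cell of Q containing i, remove the entry at that cell from P, and reverse-bump it up through P; the value ejected from row 1 is w(i).

Step i=8: Q has 8 at row 2, column 3; remove 8 from row 2 of P and reverse-bump: 8 enters row 1 and ejects 6. So w(8) = 6. P is now [[1, 5, 8], [2, 7], [3], [4]].
Step i=7: Q has 7 at row 4, column 1; remove 4 from row 4 of P and reverse-bump: 4 enters row 3 and ejects 3; 3 enters row 2 and ejects 2; 2 enters row 1 and ejects 1. So w(7) = 1. P is now [[2, 5, 8], [3, 7], [4]].
Step i=6: Q has 6 at row 2, column 2; remove 7 from row 2 of P and reverse-bump: 7 enters row 1 and ejects 5. So w(6) = 5. P is now [[2, 7, 8], [3], [4]].
Step i=5: Q has 5 at row 1, column 3; remove that cell from P, ejecting 8. So w(5) = 8. P is now [[2, 7], [3], [4]].
Step i=4: Q has 4 at row 3, column 1; remove 4 from row 3 of P and reverse-bump: 4 enters row 2 and ejects 3; 3 enters row 1 and ejects 2. So w(4) = 2. P is now [[3, 7], [4]].
Step i=3: Q has 3 at row 1, column 2; remove that cell from P, ejecting 7. So w(3) = 7. P is now [[3], [4]].
Step i=2: Q has 2 at row 2, column 1; remove 4 from row 2 of P and reverse-bump: 4 enters row 1 and ejects 3. So w(2) = 3. P is now [[4]].
Step i=1: Q has 1 at row 1, column 1; remove that cell from P, ejecting 4. So w(1) = 4. P is now [].

So w = 4 3 7 2 8 5 1 6.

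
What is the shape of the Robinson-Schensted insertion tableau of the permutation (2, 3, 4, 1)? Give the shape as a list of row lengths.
[3, 1]

RSK row insertion gives P = [[1, 3, 4], [2]], which has shape [3, 1].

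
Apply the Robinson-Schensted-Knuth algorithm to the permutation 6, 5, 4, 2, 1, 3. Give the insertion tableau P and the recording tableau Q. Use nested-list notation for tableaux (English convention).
Insert each entry of the permutation into P by Schensted row insertion, recording in Q the position of each new cell.

Insert 6: appended to row 1. P = [[6]].
Insert 5: 5 bumps 6 from row 1; 6 starts row 2. P = [[5], [6]].
Insert 4: 4 bumps 5 from row 1; 5 bumps 6 from row 2; 6 starts row 3. P = [[4], [5], [6]].
Insert 2: 2 bumps 4 from row 1; 4 bumps 5 from row 2; 5 bumps 6 from row 3; 6 starts row 4. P = [[2], [4], [5], [6]].
Insert 1: 1 bumps 2 from row 1; 2 bumps 4 from row 2; 4 bumps 5 from row 3; 5 bumps 6 from row 4; 6 starts row 5. P = [[1], [2], [4], [5], [6]].
Insert 3: appended to row 1. P = [[1, 3], [2], [4], [5], [6]].

So P = [[1, 3], [2], [4], [5], [6]], Q = [[1, 6], [2], [3], [4], [5]].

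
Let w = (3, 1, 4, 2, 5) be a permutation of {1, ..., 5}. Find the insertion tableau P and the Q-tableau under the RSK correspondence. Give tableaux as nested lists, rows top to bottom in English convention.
Insert each entry of the permutation into P by Schensted row insertion, recording in Q the position of each new cell.

After inserting 3: P = [[3]].
After inserting 1: P = [[1], [3]].
After inserting 4: P = [[1, 4], [3]].
After inserting 2: P = [[1, 2], [3, 4]].
After inserting 5: P = [[1, 2, 5], [3, 4]].

So P = [[1, 2, 5], [3, 4]], Q = [[1, 3, 5], [2, 4]].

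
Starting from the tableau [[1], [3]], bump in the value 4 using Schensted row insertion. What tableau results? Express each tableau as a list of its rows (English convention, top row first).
[[1, 4], [3]]

4 is larger than every entry of row 1, so it is appended to row 1. The new tableau is [[1, 4], [3]].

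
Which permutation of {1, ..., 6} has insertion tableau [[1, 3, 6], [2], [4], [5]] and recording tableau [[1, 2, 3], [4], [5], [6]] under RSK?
2 5 6 4 3 1

Reverse the RSK construction: for i from n down to 1, find the cell of Q containing i, remove the entry at that cell from P, and reverse-bump it up through P; the value ejected from row 1 is w(i).

Step i=6: Q has 6 at row 4, column 1; remove 5 from row 4 of P and reverse-bump: 5 enters row 3 and ejects 4; 4 enters row 2 and ejects 2; 2 enters row 1 and ejects 1. So w(6) = 1. P is now [[2, 3, 6], [4], [5]].
Step i=5: Q has 5 at row 3, column 1; remove 5 from row 3 of P and reverse-bump: 5 enters row 2 and ejects 4; 4 enters row 1 and ejects 3. So w(5) = 3. P is now [[2, 4, 6], [5]].
Step i=4: Q has 4 at row 2, column 1; remove 5 from row 2 of P and reverse-bump: 5 enters row 1 and ejects 4. So w(4) = 4. P is now [[2, 5, 6]].
Step i=3: Q has 3 at row 1, column 3; remove that cell from P, ejecting 6. So w(3) = 6. P is now [[2, 5]].
Step i=2: Q has 2 at row 1, column 2; remove that cell from P, ejecting 5. So w(2) = 5. P is now [[2]].
Step i=1: Q has 1 at row 1, column 1; remove that cell from P, ejecting 2. So w(1) = 2. P is now [].

So w = 2 5 6 4 3 1.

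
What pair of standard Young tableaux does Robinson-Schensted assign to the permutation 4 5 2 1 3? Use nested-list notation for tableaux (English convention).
Insert each entry of the permutation into P by Schensted row insertion, recording in Q the position of each new cell.

After inserting 4: P = [[4]].
After inserting 5: P = [[4, 5]].
After inserting 2: P = [[2, 5], [4]].
After inserting 1: P = [[1, 5], [2], [4]].
After inserting 3: P = [[1, 3], [2, 5], [4]].

So P = [[1, 3], [2, 5], [4]], Q = [[1, 2], [3, 5], [4]].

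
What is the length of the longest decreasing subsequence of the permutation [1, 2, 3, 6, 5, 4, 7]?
3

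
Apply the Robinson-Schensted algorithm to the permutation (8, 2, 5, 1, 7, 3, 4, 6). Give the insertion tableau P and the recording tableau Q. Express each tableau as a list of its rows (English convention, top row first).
P = [[1, 3, 4, 6], [2, 5, 7], [8]], Q = [[1, 3, 5, 8], [2, 6, 7], [4]]

Insert each entry of the permutation into P by Schensted row insertion, recording in Q the position of each new cell.

Insert 8: appended to row 1. P = [[8]].
Insert 2: 2 bumps 8 from row 1; 8 starts row 2. P = [[2], [8]].
Insert 5: appended to row 1. P = [[2, 5], [8]].
Insert 1: 1 bumps 2 from row 1; 2 bumps 8 from row 2; 8 starts row 3. P = [[1, 5], [2], [8]].
Insert 7: appended to row 1. P = [[1, 5, 7], [2], [8]].
Insert 3: 3 bumps 5 from row 1; 5 appends to row 2. P = [[1, 3, 7], [2, 5], [8]].
Insert 4: 4 bumps 7 from row 1; 7 appends to row 2. P = [[1, 3, 4], [2, 5, 7], [8]].
Insert 6: appended to row 1. P = [[1, 3, 4, 6], [2, 5, 7], [8]].

So P = [[1, 3, 4, 6], [2, 5, 7], [8]], Q = [[1, 3, 5, 8], [2, 6, 7], [4]].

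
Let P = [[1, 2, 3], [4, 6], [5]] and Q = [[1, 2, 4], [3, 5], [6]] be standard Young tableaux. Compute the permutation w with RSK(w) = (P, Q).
1 5 2 6 4 3

Reverse the RSK construction: for i from n down to 1, find the cell of Q containing i, remove the entry at that cell from P, and reverse-bump it up through P; the value ejected from row 1 is w(i).

Step i=6: Q has 6 at row 3, column 1; remove 5 from row 3 of P and reverse-bump: 5 enters row 2 and ejects 4; 4 enters row 1 and ejects 3. So w(6) = 3. P is now [[1, 2, 4], [5, 6]].
Step i=5: Q has 5 at row 2, column 2; remove 6 from row 2 of P and reverse-bump: 6 enters row 1 and ejects 4. So w(5) = 4. P is now [[1, 2, 6], [5]].
Step i=4: Q has 4 at row 1, column 3; remove that cell from P, ejecting 6. So w(4) = 6. P is now [[1, 2], [5]].
Step i=3: Q has 3 at row 2, column 1; remove 5 from row 2 of P and reverse-bump: 5 enters row 1 and ejects 2. So w(3) = 2. P is now [[1, 5]].
Step i=2: Q has 2 at row 1, column 2; remove that cell from P, ejecting 5. So w(2) = 5. P is now [[1]].
Step i=1: Q has 1 at row 1, column 1; remove that cell from P, ejecting 1. So w(1) = 1. P is now [].

So w = 1 5 2 6 4 3.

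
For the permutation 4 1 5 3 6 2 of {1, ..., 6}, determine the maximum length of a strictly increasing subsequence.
3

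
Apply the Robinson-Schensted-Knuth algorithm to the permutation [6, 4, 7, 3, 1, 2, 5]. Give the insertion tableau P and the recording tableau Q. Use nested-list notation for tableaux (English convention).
P = [[1, 2, 5], [3, 7], [4], [6]], Q = [[1, 3, 7], [2, 6], [4], [5]]

Insert each entry of the permutation into P by Schensted row insertion, recording in Q the position of each new cell.

After inserting 6: P = [[6]].
After inserting 4: P = [[4], [6]].
After inserting 7: P = [[4, 7], [6]].
After inserting 3: P = [[3, 7], [4], [6]].
After inserting 1: P = [[1, 7], [3], [4], [6]].
After inserting 2: P = [[1, 2], [3, 7], [4], [6]].
After inserting 5: P = [[1, 2, 5], [3, 7], [4], [6]].

So P = [[1, 2, 5], [3, 7], [4], [6]], Q = [[1, 3, 7], [2, 6], [4], [5]].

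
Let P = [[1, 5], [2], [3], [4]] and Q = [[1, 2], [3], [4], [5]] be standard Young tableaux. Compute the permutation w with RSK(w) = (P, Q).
4 5 3 2 1

Reverse the RSK construction: for i from n down to 1, find the cell of Q containing i, remove the entry at that cell from P, and reverse-bump it up through P; the value ejected from row 1 is w(i).

Step i=5: Q has 5 at row 4, column 1; remove 4 from row 4 of P and reverse-bump: 4 enters row 3 and ejects 3; 3 enters row 2 and ejects 2; 2 enters row 1 and ejects 1. So w(5) = 1. P is now [[2, 5], [3], [4]].
Step i=4: Q has 4 at row 3, column 1; remove 4 from row 3 of P and reverse-bump: 4 enters row 2 and ejects 3; 3 enters row 1 and ejects 2. So w(4) = 2. P is now [[3, 5], [4]].
Step i=3: Q has 3 at row 2, column 1; remove 4 from row 2 of P and reverse-bump: 4 enters row 1 and ejects 3. So w(3) = 3. P is now [[4, 5]].
Step i=2: Q has 2 at row 1, column 2; remove that cell from P, ejecting 5. So w(2) = 5. P is now [[4]].
Step i=1: Q has 1 at row 1, column 1; remove that cell from P, ejecting 4. So w(1) = 4. P is now [].

So w = 4 5 3 2 1.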